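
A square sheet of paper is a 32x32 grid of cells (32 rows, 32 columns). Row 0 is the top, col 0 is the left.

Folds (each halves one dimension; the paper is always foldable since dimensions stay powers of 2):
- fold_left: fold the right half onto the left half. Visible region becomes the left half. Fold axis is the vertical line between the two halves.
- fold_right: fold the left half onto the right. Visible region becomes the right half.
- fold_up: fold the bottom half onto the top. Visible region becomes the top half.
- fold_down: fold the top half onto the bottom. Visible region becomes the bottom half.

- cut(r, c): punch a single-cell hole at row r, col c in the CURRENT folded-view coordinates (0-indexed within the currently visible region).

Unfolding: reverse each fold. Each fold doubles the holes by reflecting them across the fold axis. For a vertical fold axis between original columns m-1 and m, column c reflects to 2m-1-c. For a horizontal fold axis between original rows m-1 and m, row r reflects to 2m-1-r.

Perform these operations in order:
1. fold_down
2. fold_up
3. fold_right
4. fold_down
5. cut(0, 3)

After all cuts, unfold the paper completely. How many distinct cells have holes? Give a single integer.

Answer: 16

Derivation:
Op 1 fold_down: fold axis h@16; visible region now rows[16,32) x cols[0,32) = 16x32
Op 2 fold_up: fold axis h@24; visible region now rows[16,24) x cols[0,32) = 8x32
Op 3 fold_right: fold axis v@16; visible region now rows[16,24) x cols[16,32) = 8x16
Op 4 fold_down: fold axis h@20; visible region now rows[20,24) x cols[16,32) = 4x16
Op 5 cut(0, 3): punch at orig (20,19); cuts so far [(20, 19)]; region rows[20,24) x cols[16,32) = 4x16
Unfold 1 (reflect across h@20): 2 holes -> [(19, 19), (20, 19)]
Unfold 2 (reflect across v@16): 4 holes -> [(19, 12), (19, 19), (20, 12), (20, 19)]
Unfold 3 (reflect across h@24): 8 holes -> [(19, 12), (19, 19), (20, 12), (20, 19), (27, 12), (27, 19), (28, 12), (28, 19)]
Unfold 4 (reflect across h@16): 16 holes -> [(3, 12), (3, 19), (4, 12), (4, 19), (11, 12), (11, 19), (12, 12), (12, 19), (19, 12), (19, 19), (20, 12), (20, 19), (27, 12), (27, 19), (28, 12), (28, 19)]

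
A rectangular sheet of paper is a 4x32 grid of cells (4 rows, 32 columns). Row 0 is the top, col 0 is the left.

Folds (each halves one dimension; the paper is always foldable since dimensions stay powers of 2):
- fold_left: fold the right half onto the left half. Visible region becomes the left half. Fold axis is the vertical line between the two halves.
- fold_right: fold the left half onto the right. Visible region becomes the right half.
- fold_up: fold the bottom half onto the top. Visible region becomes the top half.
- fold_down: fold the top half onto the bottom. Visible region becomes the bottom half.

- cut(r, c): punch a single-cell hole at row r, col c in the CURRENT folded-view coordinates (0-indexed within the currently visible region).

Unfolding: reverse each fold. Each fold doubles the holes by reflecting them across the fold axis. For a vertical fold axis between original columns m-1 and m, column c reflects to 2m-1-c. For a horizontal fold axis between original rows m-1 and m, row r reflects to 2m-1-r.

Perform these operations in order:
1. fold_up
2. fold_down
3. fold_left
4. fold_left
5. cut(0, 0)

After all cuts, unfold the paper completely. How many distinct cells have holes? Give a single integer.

Answer: 16

Derivation:
Op 1 fold_up: fold axis h@2; visible region now rows[0,2) x cols[0,32) = 2x32
Op 2 fold_down: fold axis h@1; visible region now rows[1,2) x cols[0,32) = 1x32
Op 3 fold_left: fold axis v@16; visible region now rows[1,2) x cols[0,16) = 1x16
Op 4 fold_left: fold axis v@8; visible region now rows[1,2) x cols[0,8) = 1x8
Op 5 cut(0, 0): punch at orig (1,0); cuts so far [(1, 0)]; region rows[1,2) x cols[0,8) = 1x8
Unfold 1 (reflect across v@8): 2 holes -> [(1, 0), (1, 15)]
Unfold 2 (reflect across v@16): 4 holes -> [(1, 0), (1, 15), (1, 16), (1, 31)]
Unfold 3 (reflect across h@1): 8 holes -> [(0, 0), (0, 15), (0, 16), (0, 31), (1, 0), (1, 15), (1, 16), (1, 31)]
Unfold 4 (reflect across h@2): 16 holes -> [(0, 0), (0, 15), (0, 16), (0, 31), (1, 0), (1, 15), (1, 16), (1, 31), (2, 0), (2, 15), (2, 16), (2, 31), (3, 0), (3, 15), (3, 16), (3, 31)]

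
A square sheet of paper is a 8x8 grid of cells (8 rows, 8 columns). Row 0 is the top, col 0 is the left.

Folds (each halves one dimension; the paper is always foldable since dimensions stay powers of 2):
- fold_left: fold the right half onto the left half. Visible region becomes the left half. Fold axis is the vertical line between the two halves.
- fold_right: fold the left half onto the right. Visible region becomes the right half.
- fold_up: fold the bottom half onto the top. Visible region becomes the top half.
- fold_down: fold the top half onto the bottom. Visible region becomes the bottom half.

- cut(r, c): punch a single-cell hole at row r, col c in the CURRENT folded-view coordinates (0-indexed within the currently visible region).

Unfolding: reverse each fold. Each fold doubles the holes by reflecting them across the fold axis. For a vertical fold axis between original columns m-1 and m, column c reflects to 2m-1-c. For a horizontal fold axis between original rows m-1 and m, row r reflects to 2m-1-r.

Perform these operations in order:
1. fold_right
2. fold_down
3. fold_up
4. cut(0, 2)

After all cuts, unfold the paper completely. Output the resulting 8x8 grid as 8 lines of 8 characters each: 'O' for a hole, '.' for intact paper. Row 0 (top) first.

Op 1 fold_right: fold axis v@4; visible region now rows[0,8) x cols[4,8) = 8x4
Op 2 fold_down: fold axis h@4; visible region now rows[4,8) x cols[4,8) = 4x4
Op 3 fold_up: fold axis h@6; visible region now rows[4,6) x cols[4,8) = 2x4
Op 4 cut(0, 2): punch at orig (4,6); cuts so far [(4, 6)]; region rows[4,6) x cols[4,8) = 2x4
Unfold 1 (reflect across h@6): 2 holes -> [(4, 6), (7, 6)]
Unfold 2 (reflect across h@4): 4 holes -> [(0, 6), (3, 6), (4, 6), (7, 6)]
Unfold 3 (reflect across v@4): 8 holes -> [(0, 1), (0, 6), (3, 1), (3, 6), (4, 1), (4, 6), (7, 1), (7, 6)]

Answer: .O....O.
........
........
.O....O.
.O....O.
........
........
.O....O.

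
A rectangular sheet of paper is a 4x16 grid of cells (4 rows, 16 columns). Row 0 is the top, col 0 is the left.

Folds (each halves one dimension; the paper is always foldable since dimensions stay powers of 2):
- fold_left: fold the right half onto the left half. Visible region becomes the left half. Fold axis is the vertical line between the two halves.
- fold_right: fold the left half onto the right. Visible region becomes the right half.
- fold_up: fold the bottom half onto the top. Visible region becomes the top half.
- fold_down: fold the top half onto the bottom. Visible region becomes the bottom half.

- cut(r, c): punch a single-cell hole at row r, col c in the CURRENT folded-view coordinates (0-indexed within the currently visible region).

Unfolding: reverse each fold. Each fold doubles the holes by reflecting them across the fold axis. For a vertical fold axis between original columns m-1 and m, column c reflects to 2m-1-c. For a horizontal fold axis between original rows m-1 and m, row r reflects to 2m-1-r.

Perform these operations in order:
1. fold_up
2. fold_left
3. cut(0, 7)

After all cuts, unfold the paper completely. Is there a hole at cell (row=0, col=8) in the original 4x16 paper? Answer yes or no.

Answer: yes

Derivation:
Op 1 fold_up: fold axis h@2; visible region now rows[0,2) x cols[0,16) = 2x16
Op 2 fold_left: fold axis v@8; visible region now rows[0,2) x cols[0,8) = 2x8
Op 3 cut(0, 7): punch at orig (0,7); cuts so far [(0, 7)]; region rows[0,2) x cols[0,8) = 2x8
Unfold 1 (reflect across v@8): 2 holes -> [(0, 7), (0, 8)]
Unfold 2 (reflect across h@2): 4 holes -> [(0, 7), (0, 8), (3, 7), (3, 8)]
Holes: [(0, 7), (0, 8), (3, 7), (3, 8)]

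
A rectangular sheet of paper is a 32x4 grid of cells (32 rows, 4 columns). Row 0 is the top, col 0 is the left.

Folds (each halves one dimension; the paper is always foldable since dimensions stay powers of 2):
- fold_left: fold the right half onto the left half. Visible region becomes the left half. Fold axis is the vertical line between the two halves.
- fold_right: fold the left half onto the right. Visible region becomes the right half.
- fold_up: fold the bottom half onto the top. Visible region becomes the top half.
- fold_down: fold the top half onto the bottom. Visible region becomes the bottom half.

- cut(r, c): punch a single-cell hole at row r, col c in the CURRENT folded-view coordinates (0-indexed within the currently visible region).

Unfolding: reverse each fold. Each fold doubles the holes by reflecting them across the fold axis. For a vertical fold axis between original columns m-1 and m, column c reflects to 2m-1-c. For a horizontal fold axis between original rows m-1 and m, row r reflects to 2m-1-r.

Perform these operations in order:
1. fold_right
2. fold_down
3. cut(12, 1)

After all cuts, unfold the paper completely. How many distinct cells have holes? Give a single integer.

Op 1 fold_right: fold axis v@2; visible region now rows[0,32) x cols[2,4) = 32x2
Op 2 fold_down: fold axis h@16; visible region now rows[16,32) x cols[2,4) = 16x2
Op 3 cut(12, 1): punch at orig (28,3); cuts so far [(28, 3)]; region rows[16,32) x cols[2,4) = 16x2
Unfold 1 (reflect across h@16): 2 holes -> [(3, 3), (28, 3)]
Unfold 2 (reflect across v@2): 4 holes -> [(3, 0), (3, 3), (28, 0), (28, 3)]

Answer: 4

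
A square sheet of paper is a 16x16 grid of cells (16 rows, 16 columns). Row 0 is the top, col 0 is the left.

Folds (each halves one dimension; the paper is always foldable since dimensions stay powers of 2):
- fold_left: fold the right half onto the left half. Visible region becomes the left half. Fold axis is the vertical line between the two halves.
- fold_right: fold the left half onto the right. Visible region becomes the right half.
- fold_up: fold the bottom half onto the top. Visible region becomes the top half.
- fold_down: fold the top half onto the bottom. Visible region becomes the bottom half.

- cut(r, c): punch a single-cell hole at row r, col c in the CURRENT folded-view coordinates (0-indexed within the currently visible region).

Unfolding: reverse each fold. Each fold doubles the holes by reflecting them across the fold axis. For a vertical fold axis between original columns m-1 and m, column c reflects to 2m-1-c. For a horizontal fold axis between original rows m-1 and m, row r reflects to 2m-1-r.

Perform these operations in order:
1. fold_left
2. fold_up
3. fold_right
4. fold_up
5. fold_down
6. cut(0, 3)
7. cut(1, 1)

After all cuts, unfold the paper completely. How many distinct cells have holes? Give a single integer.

Op 1 fold_left: fold axis v@8; visible region now rows[0,16) x cols[0,8) = 16x8
Op 2 fold_up: fold axis h@8; visible region now rows[0,8) x cols[0,8) = 8x8
Op 3 fold_right: fold axis v@4; visible region now rows[0,8) x cols[4,8) = 8x4
Op 4 fold_up: fold axis h@4; visible region now rows[0,4) x cols[4,8) = 4x4
Op 5 fold_down: fold axis h@2; visible region now rows[2,4) x cols[4,8) = 2x4
Op 6 cut(0, 3): punch at orig (2,7); cuts so far [(2, 7)]; region rows[2,4) x cols[4,8) = 2x4
Op 7 cut(1, 1): punch at orig (3,5); cuts so far [(2, 7), (3, 5)]; region rows[2,4) x cols[4,8) = 2x4
Unfold 1 (reflect across h@2): 4 holes -> [(0, 5), (1, 7), (2, 7), (3, 5)]
Unfold 2 (reflect across h@4): 8 holes -> [(0, 5), (1, 7), (2, 7), (3, 5), (4, 5), (5, 7), (6, 7), (7, 5)]
Unfold 3 (reflect across v@4): 16 holes -> [(0, 2), (0, 5), (1, 0), (1, 7), (2, 0), (2, 7), (3, 2), (3, 5), (4, 2), (4, 5), (5, 0), (5, 7), (6, 0), (6, 7), (7, 2), (7, 5)]
Unfold 4 (reflect across h@8): 32 holes -> [(0, 2), (0, 5), (1, 0), (1, 7), (2, 0), (2, 7), (3, 2), (3, 5), (4, 2), (4, 5), (5, 0), (5, 7), (6, 0), (6, 7), (7, 2), (7, 5), (8, 2), (8, 5), (9, 0), (9, 7), (10, 0), (10, 7), (11, 2), (11, 5), (12, 2), (12, 5), (13, 0), (13, 7), (14, 0), (14, 7), (15, 2), (15, 5)]
Unfold 5 (reflect across v@8): 64 holes -> [(0, 2), (0, 5), (0, 10), (0, 13), (1, 0), (1, 7), (1, 8), (1, 15), (2, 0), (2, 7), (2, 8), (2, 15), (3, 2), (3, 5), (3, 10), (3, 13), (4, 2), (4, 5), (4, 10), (4, 13), (5, 0), (5, 7), (5, 8), (5, 15), (6, 0), (6, 7), (6, 8), (6, 15), (7, 2), (7, 5), (7, 10), (7, 13), (8, 2), (8, 5), (8, 10), (8, 13), (9, 0), (9, 7), (9, 8), (9, 15), (10, 0), (10, 7), (10, 8), (10, 15), (11, 2), (11, 5), (11, 10), (11, 13), (12, 2), (12, 5), (12, 10), (12, 13), (13, 0), (13, 7), (13, 8), (13, 15), (14, 0), (14, 7), (14, 8), (14, 15), (15, 2), (15, 5), (15, 10), (15, 13)]

Answer: 64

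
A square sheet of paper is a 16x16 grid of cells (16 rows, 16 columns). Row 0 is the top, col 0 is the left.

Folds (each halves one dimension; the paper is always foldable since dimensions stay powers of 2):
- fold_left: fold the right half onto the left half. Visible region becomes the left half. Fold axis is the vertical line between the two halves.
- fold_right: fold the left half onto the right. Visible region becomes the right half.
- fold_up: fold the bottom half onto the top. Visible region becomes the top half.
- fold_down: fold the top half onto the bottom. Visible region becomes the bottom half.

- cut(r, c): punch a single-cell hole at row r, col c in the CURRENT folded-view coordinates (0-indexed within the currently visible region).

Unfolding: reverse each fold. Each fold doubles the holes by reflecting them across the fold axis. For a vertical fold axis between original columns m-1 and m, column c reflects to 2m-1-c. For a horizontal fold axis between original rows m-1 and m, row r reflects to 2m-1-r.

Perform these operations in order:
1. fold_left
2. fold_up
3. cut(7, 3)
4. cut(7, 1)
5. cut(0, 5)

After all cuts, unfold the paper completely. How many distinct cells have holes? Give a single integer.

Op 1 fold_left: fold axis v@8; visible region now rows[0,16) x cols[0,8) = 16x8
Op 2 fold_up: fold axis h@8; visible region now rows[0,8) x cols[0,8) = 8x8
Op 3 cut(7, 3): punch at orig (7,3); cuts so far [(7, 3)]; region rows[0,8) x cols[0,8) = 8x8
Op 4 cut(7, 1): punch at orig (7,1); cuts so far [(7, 1), (7, 3)]; region rows[0,8) x cols[0,8) = 8x8
Op 5 cut(0, 5): punch at orig (0,5); cuts so far [(0, 5), (7, 1), (7, 3)]; region rows[0,8) x cols[0,8) = 8x8
Unfold 1 (reflect across h@8): 6 holes -> [(0, 5), (7, 1), (7, 3), (8, 1), (8, 3), (15, 5)]
Unfold 2 (reflect across v@8): 12 holes -> [(0, 5), (0, 10), (7, 1), (7, 3), (7, 12), (7, 14), (8, 1), (8, 3), (8, 12), (8, 14), (15, 5), (15, 10)]

Answer: 12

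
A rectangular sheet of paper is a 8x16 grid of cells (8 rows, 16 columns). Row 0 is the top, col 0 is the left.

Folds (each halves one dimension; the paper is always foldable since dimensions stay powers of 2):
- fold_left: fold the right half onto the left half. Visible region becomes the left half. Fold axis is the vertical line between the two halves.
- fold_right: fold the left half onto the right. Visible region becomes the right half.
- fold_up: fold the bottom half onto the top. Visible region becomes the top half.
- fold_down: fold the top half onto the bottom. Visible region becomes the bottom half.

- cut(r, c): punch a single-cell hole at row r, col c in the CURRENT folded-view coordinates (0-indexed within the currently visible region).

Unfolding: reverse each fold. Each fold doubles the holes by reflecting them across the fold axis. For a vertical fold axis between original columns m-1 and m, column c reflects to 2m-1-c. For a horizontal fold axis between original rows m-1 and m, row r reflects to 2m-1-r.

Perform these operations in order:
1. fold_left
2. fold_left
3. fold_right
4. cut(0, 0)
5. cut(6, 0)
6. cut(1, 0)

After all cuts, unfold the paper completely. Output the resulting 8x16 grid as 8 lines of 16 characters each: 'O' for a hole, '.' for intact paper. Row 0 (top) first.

Op 1 fold_left: fold axis v@8; visible region now rows[0,8) x cols[0,8) = 8x8
Op 2 fold_left: fold axis v@4; visible region now rows[0,8) x cols[0,4) = 8x4
Op 3 fold_right: fold axis v@2; visible region now rows[0,8) x cols[2,4) = 8x2
Op 4 cut(0, 0): punch at orig (0,2); cuts so far [(0, 2)]; region rows[0,8) x cols[2,4) = 8x2
Op 5 cut(6, 0): punch at orig (6,2); cuts so far [(0, 2), (6, 2)]; region rows[0,8) x cols[2,4) = 8x2
Op 6 cut(1, 0): punch at orig (1,2); cuts so far [(0, 2), (1, 2), (6, 2)]; region rows[0,8) x cols[2,4) = 8x2
Unfold 1 (reflect across v@2): 6 holes -> [(0, 1), (0, 2), (1, 1), (1, 2), (6, 1), (6, 2)]
Unfold 2 (reflect across v@4): 12 holes -> [(0, 1), (0, 2), (0, 5), (0, 6), (1, 1), (1, 2), (1, 5), (1, 6), (6, 1), (6, 2), (6, 5), (6, 6)]
Unfold 3 (reflect across v@8): 24 holes -> [(0, 1), (0, 2), (0, 5), (0, 6), (0, 9), (0, 10), (0, 13), (0, 14), (1, 1), (1, 2), (1, 5), (1, 6), (1, 9), (1, 10), (1, 13), (1, 14), (6, 1), (6, 2), (6, 5), (6, 6), (6, 9), (6, 10), (6, 13), (6, 14)]

Answer: .OO..OO..OO..OO.
.OO..OO..OO..OO.
................
................
................
................
.OO..OO..OO..OO.
................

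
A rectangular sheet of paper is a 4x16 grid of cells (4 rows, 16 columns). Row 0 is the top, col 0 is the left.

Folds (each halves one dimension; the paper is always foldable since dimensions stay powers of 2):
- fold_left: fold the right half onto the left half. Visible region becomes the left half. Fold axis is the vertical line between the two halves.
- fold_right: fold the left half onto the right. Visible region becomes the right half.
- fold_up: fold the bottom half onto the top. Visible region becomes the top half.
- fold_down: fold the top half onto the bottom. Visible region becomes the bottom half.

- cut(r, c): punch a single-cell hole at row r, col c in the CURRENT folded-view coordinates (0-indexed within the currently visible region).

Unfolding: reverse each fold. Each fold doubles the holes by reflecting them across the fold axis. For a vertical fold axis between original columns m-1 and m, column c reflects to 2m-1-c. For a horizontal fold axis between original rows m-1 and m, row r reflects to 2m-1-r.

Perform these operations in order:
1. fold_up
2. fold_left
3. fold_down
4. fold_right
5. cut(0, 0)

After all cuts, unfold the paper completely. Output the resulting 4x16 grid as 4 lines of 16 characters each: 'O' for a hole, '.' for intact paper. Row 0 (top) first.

Answer: ...OO......OO...
...OO......OO...
...OO......OO...
...OO......OO...

Derivation:
Op 1 fold_up: fold axis h@2; visible region now rows[0,2) x cols[0,16) = 2x16
Op 2 fold_left: fold axis v@8; visible region now rows[0,2) x cols[0,8) = 2x8
Op 3 fold_down: fold axis h@1; visible region now rows[1,2) x cols[0,8) = 1x8
Op 4 fold_right: fold axis v@4; visible region now rows[1,2) x cols[4,8) = 1x4
Op 5 cut(0, 0): punch at orig (1,4); cuts so far [(1, 4)]; region rows[1,2) x cols[4,8) = 1x4
Unfold 1 (reflect across v@4): 2 holes -> [(1, 3), (1, 4)]
Unfold 2 (reflect across h@1): 4 holes -> [(0, 3), (0, 4), (1, 3), (1, 4)]
Unfold 3 (reflect across v@8): 8 holes -> [(0, 3), (0, 4), (0, 11), (0, 12), (1, 3), (1, 4), (1, 11), (1, 12)]
Unfold 4 (reflect across h@2): 16 holes -> [(0, 3), (0, 4), (0, 11), (0, 12), (1, 3), (1, 4), (1, 11), (1, 12), (2, 3), (2, 4), (2, 11), (2, 12), (3, 3), (3, 4), (3, 11), (3, 12)]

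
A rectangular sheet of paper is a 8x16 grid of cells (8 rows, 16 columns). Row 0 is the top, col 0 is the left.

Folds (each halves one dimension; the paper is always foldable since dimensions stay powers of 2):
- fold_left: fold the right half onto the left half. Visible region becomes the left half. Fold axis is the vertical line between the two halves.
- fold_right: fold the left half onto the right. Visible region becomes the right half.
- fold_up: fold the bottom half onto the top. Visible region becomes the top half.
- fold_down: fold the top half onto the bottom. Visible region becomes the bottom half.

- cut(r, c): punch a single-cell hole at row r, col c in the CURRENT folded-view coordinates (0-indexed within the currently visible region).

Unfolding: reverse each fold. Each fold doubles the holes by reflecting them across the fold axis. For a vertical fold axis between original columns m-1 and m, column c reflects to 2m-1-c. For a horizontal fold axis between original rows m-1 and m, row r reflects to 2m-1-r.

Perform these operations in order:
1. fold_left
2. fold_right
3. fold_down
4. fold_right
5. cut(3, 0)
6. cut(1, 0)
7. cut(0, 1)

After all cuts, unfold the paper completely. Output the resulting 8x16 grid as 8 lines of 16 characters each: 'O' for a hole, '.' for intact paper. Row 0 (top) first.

Answer: .OO..OO..OO..OO.
................
.OO..OO..OO..OO.
O..OO..OO..OO..O
O..OO..OO..OO..O
.OO..OO..OO..OO.
................
.OO..OO..OO..OO.

Derivation:
Op 1 fold_left: fold axis v@8; visible region now rows[0,8) x cols[0,8) = 8x8
Op 2 fold_right: fold axis v@4; visible region now rows[0,8) x cols[4,8) = 8x4
Op 3 fold_down: fold axis h@4; visible region now rows[4,8) x cols[4,8) = 4x4
Op 4 fold_right: fold axis v@6; visible region now rows[4,8) x cols[6,8) = 4x2
Op 5 cut(3, 0): punch at orig (7,6); cuts so far [(7, 6)]; region rows[4,8) x cols[6,8) = 4x2
Op 6 cut(1, 0): punch at orig (5,6); cuts so far [(5, 6), (7, 6)]; region rows[4,8) x cols[6,8) = 4x2
Op 7 cut(0, 1): punch at orig (4,7); cuts so far [(4, 7), (5, 6), (7, 6)]; region rows[4,8) x cols[6,8) = 4x2
Unfold 1 (reflect across v@6): 6 holes -> [(4, 4), (4, 7), (5, 5), (5, 6), (7, 5), (7, 6)]
Unfold 2 (reflect across h@4): 12 holes -> [(0, 5), (0, 6), (2, 5), (2, 6), (3, 4), (3, 7), (4, 4), (4, 7), (5, 5), (5, 6), (7, 5), (7, 6)]
Unfold 3 (reflect across v@4): 24 holes -> [(0, 1), (0, 2), (0, 5), (0, 6), (2, 1), (2, 2), (2, 5), (2, 6), (3, 0), (3, 3), (3, 4), (3, 7), (4, 0), (4, 3), (4, 4), (4, 7), (5, 1), (5, 2), (5, 5), (5, 6), (7, 1), (7, 2), (7, 5), (7, 6)]
Unfold 4 (reflect across v@8): 48 holes -> [(0, 1), (0, 2), (0, 5), (0, 6), (0, 9), (0, 10), (0, 13), (0, 14), (2, 1), (2, 2), (2, 5), (2, 6), (2, 9), (2, 10), (2, 13), (2, 14), (3, 0), (3, 3), (3, 4), (3, 7), (3, 8), (3, 11), (3, 12), (3, 15), (4, 0), (4, 3), (4, 4), (4, 7), (4, 8), (4, 11), (4, 12), (4, 15), (5, 1), (5, 2), (5, 5), (5, 6), (5, 9), (5, 10), (5, 13), (5, 14), (7, 1), (7, 2), (7, 5), (7, 6), (7, 9), (7, 10), (7, 13), (7, 14)]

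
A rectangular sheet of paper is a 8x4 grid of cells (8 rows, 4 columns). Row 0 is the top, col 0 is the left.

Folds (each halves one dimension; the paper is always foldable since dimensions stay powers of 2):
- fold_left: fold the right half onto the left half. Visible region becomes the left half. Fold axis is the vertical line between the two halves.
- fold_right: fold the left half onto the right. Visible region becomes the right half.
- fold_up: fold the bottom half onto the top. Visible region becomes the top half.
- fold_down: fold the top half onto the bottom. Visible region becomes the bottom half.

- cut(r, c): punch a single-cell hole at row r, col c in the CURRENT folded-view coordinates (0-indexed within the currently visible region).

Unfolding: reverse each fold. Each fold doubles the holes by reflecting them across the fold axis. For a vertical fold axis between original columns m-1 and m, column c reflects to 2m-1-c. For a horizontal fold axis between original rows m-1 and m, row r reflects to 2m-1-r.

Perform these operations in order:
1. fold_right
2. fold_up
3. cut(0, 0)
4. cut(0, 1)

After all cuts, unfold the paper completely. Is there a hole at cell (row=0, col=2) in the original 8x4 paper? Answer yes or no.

Op 1 fold_right: fold axis v@2; visible region now rows[0,8) x cols[2,4) = 8x2
Op 2 fold_up: fold axis h@4; visible region now rows[0,4) x cols[2,4) = 4x2
Op 3 cut(0, 0): punch at orig (0,2); cuts so far [(0, 2)]; region rows[0,4) x cols[2,4) = 4x2
Op 4 cut(0, 1): punch at orig (0,3); cuts so far [(0, 2), (0, 3)]; region rows[0,4) x cols[2,4) = 4x2
Unfold 1 (reflect across h@4): 4 holes -> [(0, 2), (0, 3), (7, 2), (7, 3)]
Unfold 2 (reflect across v@2): 8 holes -> [(0, 0), (0, 1), (0, 2), (0, 3), (7, 0), (7, 1), (7, 2), (7, 3)]
Holes: [(0, 0), (0, 1), (0, 2), (0, 3), (7, 0), (7, 1), (7, 2), (7, 3)]

Answer: yes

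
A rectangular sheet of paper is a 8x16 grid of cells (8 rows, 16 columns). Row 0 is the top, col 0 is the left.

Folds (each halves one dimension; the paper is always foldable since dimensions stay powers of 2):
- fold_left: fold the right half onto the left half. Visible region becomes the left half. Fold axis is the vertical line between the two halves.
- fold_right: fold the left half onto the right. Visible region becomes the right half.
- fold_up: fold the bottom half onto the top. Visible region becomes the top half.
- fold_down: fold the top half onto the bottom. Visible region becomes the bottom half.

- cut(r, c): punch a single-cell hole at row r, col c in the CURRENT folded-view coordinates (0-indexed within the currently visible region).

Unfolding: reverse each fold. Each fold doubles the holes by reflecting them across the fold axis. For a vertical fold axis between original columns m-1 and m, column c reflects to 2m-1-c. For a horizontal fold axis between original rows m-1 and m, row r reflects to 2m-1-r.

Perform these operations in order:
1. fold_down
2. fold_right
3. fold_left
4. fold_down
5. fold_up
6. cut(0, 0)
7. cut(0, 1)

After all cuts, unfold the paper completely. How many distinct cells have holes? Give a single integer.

Answer: 64

Derivation:
Op 1 fold_down: fold axis h@4; visible region now rows[4,8) x cols[0,16) = 4x16
Op 2 fold_right: fold axis v@8; visible region now rows[4,8) x cols[8,16) = 4x8
Op 3 fold_left: fold axis v@12; visible region now rows[4,8) x cols[8,12) = 4x4
Op 4 fold_down: fold axis h@6; visible region now rows[6,8) x cols[8,12) = 2x4
Op 5 fold_up: fold axis h@7; visible region now rows[6,7) x cols[8,12) = 1x4
Op 6 cut(0, 0): punch at orig (6,8); cuts so far [(6, 8)]; region rows[6,7) x cols[8,12) = 1x4
Op 7 cut(0, 1): punch at orig (6,9); cuts so far [(6, 8), (6, 9)]; region rows[6,7) x cols[8,12) = 1x4
Unfold 1 (reflect across h@7): 4 holes -> [(6, 8), (6, 9), (7, 8), (7, 9)]
Unfold 2 (reflect across h@6): 8 holes -> [(4, 8), (4, 9), (5, 8), (5, 9), (6, 8), (6, 9), (7, 8), (7, 9)]
Unfold 3 (reflect across v@12): 16 holes -> [(4, 8), (4, 9), (4, 14), (4, 15), (5, 8), (5, 9), (5, 14), (5, 15), (6, 8), (6, 9), (6, 14), (6, 15), (7, 8), (7, 9), (7, 14), (7, 15)]
Unfold 4 (reflect across v@8): 32 holes -> [(4, 0), (4, 1), (4, 6), (4, 7), (4, 8), (4, 9), (4, 14), (4, 15), (5, 0), (5, 1), (5, 6), (5, 7), (5, 8), (5, 9), (5, 14), (5, 15), (6, 0), (6, 1), (6, 6), (6, 7), (6, 8), (6, 9), (6, 14), (6, 15), (7, 0), (7, 1), (7, 6), (7, 7), (7, 8), (7, 9), (7, 14), (7, 15)]
Unfold 5 (reflect across h@4): 64 holes -> [(0, 0), (0, 1), (0, 6), (0, 7), (0, 8), (0, 9), (0, 14), (0, 15), (1, 0), (1, 1), (1, 6), (1, 7), (1, 8), (1, 9), (1, 14), (1, 15), (2, 0), (2, 1), (2, 6), (2, 7), (2, 8), (2, 9), (2, 14), (2, 15), (3, 0), (3, 1), (3, 6), (3, 7), (3, 8), (3, 9), (3, 14), (3, 15), (4, 0), (4, 1), (4, 6), (4, 7), (4, 8), (4, 9), (4, 14), (4, 15), (5, 0), (5, 1), (5, 6), (5, 7), (5, 8), (5, 9), (5, 14), (5, 15), (6, 0), (6, 1), (6, 6), (6, 7), (6, 8), (6, 9), (6, 14), (6, 15), (7, 0), (7, 1), (7, 6), (7, 7), (7, 8), (7, 9), (7, 14), (7, 15)]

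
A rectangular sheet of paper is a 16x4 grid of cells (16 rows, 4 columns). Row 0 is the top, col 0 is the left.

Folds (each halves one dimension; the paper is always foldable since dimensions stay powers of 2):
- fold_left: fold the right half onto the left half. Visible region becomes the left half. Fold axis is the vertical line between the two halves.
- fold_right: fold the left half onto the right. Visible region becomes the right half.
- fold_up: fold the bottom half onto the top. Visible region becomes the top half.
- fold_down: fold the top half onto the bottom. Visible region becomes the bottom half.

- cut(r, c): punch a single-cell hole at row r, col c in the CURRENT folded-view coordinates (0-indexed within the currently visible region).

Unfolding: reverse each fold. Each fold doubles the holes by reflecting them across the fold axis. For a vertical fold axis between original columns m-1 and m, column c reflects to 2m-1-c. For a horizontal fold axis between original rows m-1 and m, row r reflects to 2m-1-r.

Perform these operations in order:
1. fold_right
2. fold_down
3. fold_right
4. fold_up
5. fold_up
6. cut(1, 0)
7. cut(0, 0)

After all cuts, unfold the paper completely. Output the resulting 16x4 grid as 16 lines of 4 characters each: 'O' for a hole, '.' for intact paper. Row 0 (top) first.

Op 1 fold_right: fold axis v@2; visible region now rows[0,16) x cols[2,4) = 16x2
Op 2 fold_down: fold axis h@8; visible region now rows[8,16) x cols[2,4) = 8x2
Op 3 fold_right: fold axis v@3; visible region now rows[8,16) x cols[3,4) = 8x1
Op 4 fold_up: fold axis h@12; visible region now rows[8,12) x cols[3,4) = 4x1
Op 5 fold_up: fold axis h@10; visible region now rows[8,10) x cols[3,4) = 2x1
Op 6 cut(1, 0): punch at orig (9,3); cuts so far [(9, 3)]; region rows[8,10) x cols[3,4) = 2x1
Op 7 cut(0, 0): punch at orig (8,3); cuts so far [(8, 3), (9, 3)]; region rows[8,10) x cols[3,4) = 2x1
Unfold 1 (reflect across h@10): 4 holes -> [(8, 3), (9, 3), (10, 3), (11, 3)]
Unfold 2 (reflect across h@12): 8 holes -> [(8, 3), (9, 3), (10, 3), (11, 3), (12, 3), (13, 3), (14, 3), (15, 3)]
Unfold 3 (reflect across v@3): 16 holes -> [(8, 2), (8, 3), (9, 2), (9, 3), (10, 2), (10, 3), (11, 2), (11, 3), (12, 2), (12, 3), (13, 2), (13, 3), (14, 2), (14, 3), (15, 2), (15, 3)]
Unfold 4 (reflect across h@8): 32 holes -> [(0, 2), (0, 3), (1, 2), (1, 3), (2, 2), (2, 3), (3, 2), (3, 3), (4, 2), (4, 3), (5, 2), (5, 3), (6, 2), (6, 3), (7, 2), (7, 3), (8, 2), (8, 3), (9, 2), (9, 3), (10, 2), (10, 3), (11, 2), (11, 3), (12, 2), (12, 3), (13, 2), (13, 3), (14, 2), (14, 3), (15, 2), (15, 3)]
Unfold 5 (reflect across v@2): 64 holes -> [(0, 0), (0, 1), (0, 2), (0, 3), (1, 0), (1, 1), (1, 2), (1, 3), (2, 0), (2, 1), (2, 2), (2, 3), (3, 0), (3, 1), (3, 2), (3, 3), (4, 0), (4, 1), (4, 2), (4, 3), (5, 0), (5, 1), (5, 2), (5, 3), (6, 0), (6, 1), (6, 2), (6, 3), (7, 0), (7, 1), (7, 2), (7, 3), (8, 0), (8, 1), (8, 2), (8, 3), (9, 0), (9, 1), (9, 2), (9, 3), (10, 0), (10, 1), (10, 2), (10, 3), (11, 0), (11, 1), (11, 2), (11, 3), (12, 0), (12, 1), (12, 2), (12, 3), (13, 0), (13, 1), (13, 2), (13, 3), (14, 0), (14, 1), (14, 2), (14, 3), (15, 0), (15, 1), (15, 2), (15, 3)]

Answer: OOOO
OOOO
OOOO
OOOO
OOOO
OOOO
OOOO
OOOO
OOOO
OOOO
OOOO
OOOO
OOOO
OOOO
OOOO
OOOO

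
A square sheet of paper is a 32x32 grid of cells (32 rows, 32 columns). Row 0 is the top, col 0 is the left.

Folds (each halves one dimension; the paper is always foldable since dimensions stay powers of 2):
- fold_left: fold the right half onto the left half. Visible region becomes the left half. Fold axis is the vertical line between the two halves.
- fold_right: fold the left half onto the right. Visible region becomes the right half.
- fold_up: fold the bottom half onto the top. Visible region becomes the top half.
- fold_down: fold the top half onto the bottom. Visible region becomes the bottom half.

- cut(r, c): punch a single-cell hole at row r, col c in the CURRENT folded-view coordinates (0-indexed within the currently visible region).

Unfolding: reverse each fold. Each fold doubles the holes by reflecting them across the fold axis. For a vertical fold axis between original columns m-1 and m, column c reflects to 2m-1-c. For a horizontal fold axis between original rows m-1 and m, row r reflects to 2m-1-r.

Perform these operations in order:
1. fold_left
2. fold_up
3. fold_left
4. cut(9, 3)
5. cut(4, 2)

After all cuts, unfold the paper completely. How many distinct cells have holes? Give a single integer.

Op 1 fold_left: fold axis v@16; visible region now rows[0,32) x cols[0,16) = 32x16
Op 2 fold_up: fold axis h@16; visible region now rows[0,16) x cols[0,16) = 16x16
Op 3 fold_left: fold axis v@8; visible region now rows[0,16) x cols[0,8) = 16x8
Op 4 cut(9, 3): punch at orig (9,3); cuts so far [(9, 3)]; region rows[0,16) x cols[0,8) = 16x8
Op 5 cut(4, 2): punch at orig (4,2); cuts so far [(4, 2), (9, 3)]; region rows[0,16) x cols[0,8) = 16x8
Unfold 1 (reflect across v@8): 4 holes -> [(4, 2), (4, 13), (9, 3), (9, 12)]
Unfold 2 (reflect across h@16): 8 holes -> [(4, 2), (4, 13), (9, 3), (9, 12), (22, 3), (22, 12), (27, 2), (27, 13)]
Unfold 3 (reflect across v@16): 16 holes -> [(4, 2), (4, 13), (4, 18), (4, 29), (9, 3), (9, 12), (9, 19), (9, 28), (22, 3), (22, 12), (22, 19), (22, 28), (27, 2), (27, 13), (27, 18), (27, 29)]

Answer: 16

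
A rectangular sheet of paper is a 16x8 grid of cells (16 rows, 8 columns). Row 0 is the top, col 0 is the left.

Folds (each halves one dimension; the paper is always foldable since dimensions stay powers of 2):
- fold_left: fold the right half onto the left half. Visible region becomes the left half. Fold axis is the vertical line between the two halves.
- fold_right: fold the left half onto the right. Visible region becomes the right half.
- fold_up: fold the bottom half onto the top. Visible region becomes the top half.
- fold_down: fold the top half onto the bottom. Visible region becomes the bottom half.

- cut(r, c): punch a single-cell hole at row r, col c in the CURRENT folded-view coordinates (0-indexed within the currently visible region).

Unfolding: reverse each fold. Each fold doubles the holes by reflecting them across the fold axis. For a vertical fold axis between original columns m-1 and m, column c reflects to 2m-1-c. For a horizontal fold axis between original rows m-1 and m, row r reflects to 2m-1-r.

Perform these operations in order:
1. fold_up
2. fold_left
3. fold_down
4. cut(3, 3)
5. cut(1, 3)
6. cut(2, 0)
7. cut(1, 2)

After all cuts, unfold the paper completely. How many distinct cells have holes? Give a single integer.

Answer: 32

Derivation:
Op 1 fold_up: fold axis h@8; visible region now rows[0,8) x cols[0,8) = 8x8
Op 2 fold_left: fold axis v@4; visible region now rows[0,8) x cols[0,4) = 8x4
Op 3 fold_down: fold axis h@4; visible region now rows[4,8) x cols[0,4) = 4x4
Op 4 cut(3, 3): punch at orig (7,3); cuts so far [(7, 3)]; region rows[4,8) x cols[0,4) = 4x4
Op 5 cut(1, 3): punch at orig (5,3); cuts so far [(5, 3), (7, 3)]; region rows[4,8) x cols[0,4) = 4x4
Op 6 cut(2, 0): punch at orig (6,0); cuts so far [(5, 3), (6, 0), (7, 3)]; region rows[4,8) x cols[0,4) = 4x4
Op 7 cut(1, 2): punch at orig (5,2); cuts so far [(5, 2), (5, 3), (6, 0), (7, 3)]; region rows[4,8) x cols[0,4) = 4x4
Unfold 1 (reflect across h@4): 8 holes -> [(0, 3), (1, 0), (2, 2), (2, 3), (5, 2), (5, 3), (6, 0), (7, 3)]
Unfold 2 (reflect across v@4): 16 holes -> [(0, 3), (0, 4), (1, 0), (1, 7), (2, 2), (2, 3), (2, 4), (2, 5), (5, 2), (5, 3), (5, 4), (5, 5), (6, 0), (6, 7), (7, 3), (7, 4)]
Unfold 3 (reflect across h@8): 32 holes -> [(0, 3), (0, 4), (1, 0), (1, 7), (2, 2), (2, 3), (2, 4), (2, 5), (5, 2), (5, 3), (5, 4), (5, 5), (6, 0), (6, 7), (7, 3), (7, 4), (8, 3), (8, 4), (9, 0), (9, 7), (10, 2), (10, 3), (10, 4), (10, 5), (13, 2), (13, 3), (13, 4), (13, 5), (14, 0), (14, 7), (15, 3), (15, 4)]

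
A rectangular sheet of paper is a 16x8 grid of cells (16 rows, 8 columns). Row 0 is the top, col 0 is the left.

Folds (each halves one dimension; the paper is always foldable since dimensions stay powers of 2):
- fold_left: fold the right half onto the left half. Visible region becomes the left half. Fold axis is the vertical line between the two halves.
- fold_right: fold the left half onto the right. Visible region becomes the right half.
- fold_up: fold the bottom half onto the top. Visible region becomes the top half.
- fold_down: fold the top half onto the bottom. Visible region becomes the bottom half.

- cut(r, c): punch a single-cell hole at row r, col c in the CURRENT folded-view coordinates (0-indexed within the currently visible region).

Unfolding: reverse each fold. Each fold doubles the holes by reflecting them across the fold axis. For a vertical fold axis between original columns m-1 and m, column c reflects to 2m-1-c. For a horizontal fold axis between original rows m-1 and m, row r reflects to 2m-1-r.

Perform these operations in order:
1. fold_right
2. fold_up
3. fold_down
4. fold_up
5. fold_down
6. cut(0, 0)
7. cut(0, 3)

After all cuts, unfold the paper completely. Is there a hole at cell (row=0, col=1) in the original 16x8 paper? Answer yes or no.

Op 1 fold_right: fold axis v@4; visible region now rows[0,16) x cols[4,8) = 16x4
Op 2 fold_up: fold axis h@8; visible region now rows[0,8) x cols[4,8) = 8x4
Op 3 fold_down: fold axis h@4; visible region now rows[4,8) x cols[4,8) = 4x4
Op 4 fold_up: fold axis h@6; visible region now rows[4,6) x cols[4,8) = 2x4
Op 5 fold_down: fold axis h@5; visible region now rows[5,6) x cols[4,8) = 1x4
Op 6 cut(0, 0): punch at orig (5,4); cuts so far [(5, 4)]; region rows[5,6) x cols[4,8) = 1x4
Op 7 cut(0, 3): punch at orig (5,7); cuts so far [(5, 4), (5, 7)]; region rows[5,6) x cols[4,8) = 1x4
Unfold 1 (reflect across h@5): 4 holes -> [(4, 4), (4, 7), (5, 4), (5, 7)]
Unfold 2 (reflect across h@6): 8 holes -> [(4, 4), (4, 7), (5, 4), (5, 7), (6, 4), (6, 7), (7, 4), (7, 7)]
Unfold 3 (reflect across h@4): 16 holes -> [(0, 4), (0, 7), (1, 4), (1, 7), (2, 4), (2, 7), (3, 4), (3, 7), (4, 4), (4, 7), (5, 4), (5, 7), (6, 4), (6, 7), (7, 4), (7, 7)]
Unfold 4 (reflect across h@8): 32 holes -> [(0, 4), (0, 7), (1, 4), (1, 7), (2, 4), (2, 7), (3, 4), (3, 7), (4, 4), (4, 7), (5, 4), (5, 7), (6, 4), (6, 7), (7, 4), (7, 7), (8, 4), (8, 7), (9, 4), (9, 7), (10, 4), (10, 7), (11, 4), (11, 7), (12, 4), (12, 7), (13, 4), (13, 7), (14, 4), (14, 7), (15, 4), (15, 7)]
Unfold 5 (reflect across v@4): 64 holes -> [(0, 0), (0, 3), (0, 4), (0, 7), (1, 0), (1, 3), (1, 4), (1, 7), (2, 0), (2, 3), (2, 4), (2, 7), (3, 0), (3, 3), (3, 4), (3, 7), (4, 0), (4, 3), (4, 4), (4, 7), (5, 0), (5, 3), (5, 4), (5, 7), (6, 0), (6, 3), (6, 4), (6, 7), (7, 0), (7, 3), (7, 4), (7, 7), (8, 0), (8, 3), (8, 4), (8, 7), (9, 0), (9, 3), (9, 4), (9, 7), (10, 0), (10, 3), (10, 4), (10, 7), (11, 0), (11, 3), (11, 4), (11, 7), (12, 0), (12, 3), (12, 4), (12, 7), (13, 0), (13, 3), (13, 4), (13, 7), (14, 0), (14, 3), (14, 4), (14, 7), (15, 0), (15, 3), (15, 4), (15, 7)]
Holes: [(0, 0), (0, 3), (0, 4), (0, 7), (1, 0), (1, 3), (1, 4), (1, 7), (2, 0), (2, 3), (2, 4), (2, 7), (3, 0), (3, 3), (3, 4), (3, 7), (4, 0), (4, 3), (4, 4), (4, 7), (5, 0), (5, 3), (5, 4), (5, 7), (6, 0), (6, 3), (6, 4), (6, 7), (7, 0), (7, 3), (7, 4), (7, 7), (8, 0), (8, 3), (8, 4), (8, 7), (9, 0), (9, 3), (9, 4), (9, 7), (10, 0), (10, 3), (10, 4), (10, 7), (11, 0), (11, 3), (11, 4), (11, 7), (12, 0), (12, 3), (12, 4), (12, 7), (13, 0), (13, 3), (13, 4), (13, 7), (14, 0), (14, 3), (14, 4), (14, 7), (15, 0), (15, 3), (15, 4), (15, 7)]

Answer: no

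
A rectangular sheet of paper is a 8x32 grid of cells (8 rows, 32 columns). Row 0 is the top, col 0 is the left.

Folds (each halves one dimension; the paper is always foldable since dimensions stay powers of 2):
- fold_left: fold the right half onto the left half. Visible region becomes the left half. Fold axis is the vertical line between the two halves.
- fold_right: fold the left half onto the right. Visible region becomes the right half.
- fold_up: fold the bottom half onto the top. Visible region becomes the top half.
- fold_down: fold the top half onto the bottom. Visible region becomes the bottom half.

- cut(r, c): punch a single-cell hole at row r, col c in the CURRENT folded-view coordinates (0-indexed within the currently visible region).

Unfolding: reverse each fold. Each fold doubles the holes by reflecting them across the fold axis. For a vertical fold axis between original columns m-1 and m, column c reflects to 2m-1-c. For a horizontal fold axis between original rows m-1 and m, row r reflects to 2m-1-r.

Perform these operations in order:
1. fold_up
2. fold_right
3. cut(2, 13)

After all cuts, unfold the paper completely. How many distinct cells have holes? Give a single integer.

Answer: 4

Derivation:
Op 1 fold_up: fold axis h@4; visible region now rows[0,4) x cols[0,32) = 4x32
Op 2 fold_right: fold axis v@16; visible region now rows[0,4) x cols[16,32) = 4x16
Op 3 cut(2, 13): punch at orig (2,29); cuts so far [(2, 29)]; region rows[0,4) x cols[16,32) = 4x16
Unfold 1 (reflect across v@16): 2 holes -> [(2, 2), (2, 29)]
Unfold 2 (reflect across h@4): 4 holes -> [(2, 2), (2, 29), (5, 2), (5, 29)]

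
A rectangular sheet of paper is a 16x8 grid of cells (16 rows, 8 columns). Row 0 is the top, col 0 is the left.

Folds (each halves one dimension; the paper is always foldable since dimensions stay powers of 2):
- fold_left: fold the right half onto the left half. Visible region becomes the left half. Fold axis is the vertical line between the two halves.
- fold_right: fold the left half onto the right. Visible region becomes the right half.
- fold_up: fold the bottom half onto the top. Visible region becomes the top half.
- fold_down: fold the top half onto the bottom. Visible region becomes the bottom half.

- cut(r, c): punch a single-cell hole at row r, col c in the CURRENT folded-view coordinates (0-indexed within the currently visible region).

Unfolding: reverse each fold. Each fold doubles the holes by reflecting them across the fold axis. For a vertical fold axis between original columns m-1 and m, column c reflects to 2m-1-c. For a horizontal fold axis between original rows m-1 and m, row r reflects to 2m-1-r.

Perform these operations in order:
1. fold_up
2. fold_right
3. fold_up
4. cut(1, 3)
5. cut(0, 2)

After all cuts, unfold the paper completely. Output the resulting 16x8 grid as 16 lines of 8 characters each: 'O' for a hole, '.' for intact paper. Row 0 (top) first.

Answer: .O....O.
O......O
........
........
........
........
O......O
.O....O.
.O....O.
O......O
........
........
........
........
O......O
.O....O.

Derivation:
Op 1 fold_up: fold axis h@8; visible region now rows[0,8) x cols[0,8) = 8x8
Op 2 fold_right: fold axis v@4; visible region now rows[0,8) x cols[4,8) = 8x4
Op 3 fold_up: fold axis h@4; visible region now rows[0,4) x cols[4,8) = 4x4
Op 4 cut(1, 3): punch at orig (1,7); cuts so far [(1, 7)]; region rows[0,4) x cols[4,8) = 4x4
Op 5 cut(0, 2): punch at orig (0,6); cuts so far [(0, 6), (1, 7)]; region rows[0,4) x cols[4,8) = 4x4
Unfold 1 (reflect across h@4): 4 holes -> [(0, 6), (1, 7), (6, 7), (7, 6)]
Unfold 2 (reflect across v@4): 8 holes -> [(0, 1), (0, 6), (1, 0), (1, 7), (6, 0), (6, 7), (7, 1), (7, 6)]
Unfold 3 (reflect across h@8): 16 holes -> [(0, 1), (0, 6), (1, 0), (1, 7), (6, 0), (6, 7), (7, 1), (7, 6), (8, 1), (8, 6), (9, 0), (9, 7), (14, 0), (14, 7), (15, 1), (15, 6)]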